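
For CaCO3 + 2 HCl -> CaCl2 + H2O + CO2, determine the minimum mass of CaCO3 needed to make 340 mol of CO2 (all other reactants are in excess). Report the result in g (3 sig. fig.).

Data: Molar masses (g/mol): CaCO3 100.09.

n(CO2) = 340.0 mol
n(CaCO3) = (1/1) × 340.0 = 340.0 mol
mass = 340.0 × 100.09 = 34030 g

34000 g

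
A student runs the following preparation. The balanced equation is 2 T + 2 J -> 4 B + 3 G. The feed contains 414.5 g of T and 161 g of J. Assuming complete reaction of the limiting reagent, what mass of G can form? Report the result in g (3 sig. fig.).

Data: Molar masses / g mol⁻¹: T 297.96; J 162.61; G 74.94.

n(T) = 414.5 / 297.96 = 1.391 mol
n(J) = 161.0 / 162.61 = 0.9901 mol
n/ν → T: 0.6955, J: 0.4951; J is limiting.
n(G) = (3/2) × 0.9901 = 1.485 mol
mass = 1.485 × 74.94 = 111.3 g

111 g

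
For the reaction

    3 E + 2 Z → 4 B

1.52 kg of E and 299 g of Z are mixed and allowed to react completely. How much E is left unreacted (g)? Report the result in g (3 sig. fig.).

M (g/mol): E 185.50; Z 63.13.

n(E) = 1.520×1000 / 185.50 = 8.194 mol
n(Z) = 299.0 / 63.13 = 4.736 mol
n/ν → E: 2.731, Z: 2.368; Z is limiting.
E consumed = (3/2) × 4.736 = 7.104 mol
E remaining = 8.194 − 7.104 = 1.090 mol
mass = 1.090 × 185.50 = 202.2 g

202 g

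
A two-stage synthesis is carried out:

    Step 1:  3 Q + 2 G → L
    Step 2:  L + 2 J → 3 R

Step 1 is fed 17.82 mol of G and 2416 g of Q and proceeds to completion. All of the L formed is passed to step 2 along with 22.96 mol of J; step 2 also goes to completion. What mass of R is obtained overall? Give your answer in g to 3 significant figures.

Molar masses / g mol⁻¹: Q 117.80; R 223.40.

Step 1:
n(G) = 17.82 mol
n(Q) = 2416 / 117.80 = 20.51 mol
n/ν for G = 17.82/2 = 8.910
n/ν for Q = 20.51/3 = 6.837
Smallest n/ν is Q → limiting reagent.
n(L) produced = (1/3) × 20.51 = 6.837 mol
Step 2:
n(L) available = 6.837 mol
n(J) = 22.96 mol
n/ν for L = 6.837/1 = 6.837
n/ν for J = 22.96/2 = 11.48
Smallest n/ν is L → limiting reagent.
n(R) = (3/1) × 6.837 = 20.51 mol
mass = 20.51 × 223.40 = 4582 g

4580 g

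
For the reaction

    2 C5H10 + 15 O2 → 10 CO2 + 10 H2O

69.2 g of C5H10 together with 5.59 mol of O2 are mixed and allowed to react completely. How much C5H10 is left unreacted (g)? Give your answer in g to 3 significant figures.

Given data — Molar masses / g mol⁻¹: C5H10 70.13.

16.9 g

n(C5H10) = 69.20 / 70.13 = 0.9867 mol
n(O2) = 5.590 mol
n/ν for C5H10 = 0.9867/2 = 0.4934
n/ν for O2 = 5.590/15 = 0.3727
Smallest n/ν is O2 → limiting reagent.
C5H10 consumed = (2/15) × 5.590 = 0.7453 mol
C5H10 remaining = 0.9867 − 0.7453 = 0.2414 mol
mass = 0.2414 × 70.13 = 16.93 g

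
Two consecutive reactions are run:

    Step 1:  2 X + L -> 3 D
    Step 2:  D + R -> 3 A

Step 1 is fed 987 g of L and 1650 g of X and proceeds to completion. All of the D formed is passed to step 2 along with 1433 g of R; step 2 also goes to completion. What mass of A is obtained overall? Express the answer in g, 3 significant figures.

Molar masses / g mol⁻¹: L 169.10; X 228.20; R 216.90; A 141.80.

2810 g

Step 1:
n(L) = 987.0 / 169.10 = 5.837 mol
n(X) = 1650 / 228.20 = 7.230 mol
n/ν for L = 5.837/1 = 5.837
n/ν for X = 7.230/2 = 3.615
Smallest n/ν is X → limiting reagent.
n(D) produced = (3/2) × 7.230 = 10.85 mol
Step 2:
n(D) available = 10.85 mol
n(R) = 1433 / 216.90 = 6.607 mol
n/ν for D = 10.85/1 = 10.85
n/ν for R = 6.607/1 = 6.607
Smallest n/ν is R → limiting reagent.
n(A) = (3/1) × 6.607 = 19.82 mol
mass = 19.82 × 141.80 = 2810 g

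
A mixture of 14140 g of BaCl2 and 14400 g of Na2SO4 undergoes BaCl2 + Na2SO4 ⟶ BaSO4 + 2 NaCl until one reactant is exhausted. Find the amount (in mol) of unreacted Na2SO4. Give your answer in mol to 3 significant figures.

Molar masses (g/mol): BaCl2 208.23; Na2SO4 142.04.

n(BaCl2) = 14140 / 208.23 = 67.91 mol
n(Na2SO4) = 14400 / 142.04 = 101.4 mol
n/ν for BaCl2 = 67.91/1 = 67.91
n/ν for Na2SO4 = 101.4/1 = 101.4
Smallest n/ν is BaCl2 → limiting reagent.
Na2SO4 consumed = (1/1) × 67.91 = 67.91 mol
Na2SO4 remaining = 101.4 − 67.91 = 33.49 mol

33.5 mol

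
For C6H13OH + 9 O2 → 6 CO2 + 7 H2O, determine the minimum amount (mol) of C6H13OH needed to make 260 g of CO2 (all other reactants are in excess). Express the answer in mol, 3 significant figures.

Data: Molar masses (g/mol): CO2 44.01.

0.985 mol

n(CO2) = 260 / 44.01 = 5.908 mol
n(C6H13OH) = (1/6) × 5.908 = 0.9847 mol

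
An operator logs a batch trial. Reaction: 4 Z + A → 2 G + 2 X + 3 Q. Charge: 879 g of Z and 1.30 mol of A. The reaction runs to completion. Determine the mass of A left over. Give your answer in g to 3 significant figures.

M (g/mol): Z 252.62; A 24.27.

10.4 g

n(Z) = 879.0 / 252.62 = 3.480 mol
n(A) = 1.300 mol
n/ν → Z: 0.8700, A: 1.300; Z is limiting.
A consumed = (1/4) × 3.480 = 0.8700 mol
A remaining = 1.300 − 0.8700 = 0.4300 mol
mass = 0.4300 × 24.27 = 10.44 g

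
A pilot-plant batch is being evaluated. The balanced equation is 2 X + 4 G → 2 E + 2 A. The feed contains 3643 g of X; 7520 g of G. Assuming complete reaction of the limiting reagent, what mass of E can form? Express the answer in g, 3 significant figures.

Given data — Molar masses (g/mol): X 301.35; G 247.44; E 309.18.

n(X) = 3643 / 301.35 = 12.09 mol
n(G) = 7520 / 247.44 = 30.39 mol
n/ν → X: 6.045, G: 7.598; X is limiting.
n(E) = (2/2) × 12.09 = 12.09 mol
mass = 12.09 × 309.18 = 3738 g

3740 g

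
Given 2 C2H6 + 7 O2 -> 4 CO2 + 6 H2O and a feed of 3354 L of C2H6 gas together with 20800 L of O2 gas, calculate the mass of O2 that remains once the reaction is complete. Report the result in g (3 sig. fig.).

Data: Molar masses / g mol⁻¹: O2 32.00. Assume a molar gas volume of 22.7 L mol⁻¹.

n(C2H6) = 3354 / 22.7 = 147.8 mol
n(O2) = 20800 / 22.7 = 916.3 mol
n/ν for C2H6 = 147.8/2 = 73.90
n/ν for O2 = 916.3/7 = 130.9
Smallest n/ν is C2H6 → limiting reagent.
O2 consumed = (7/2) × 147.8 = 517.3 mol
O2 remaining = 916.3 − 517.3 = 399.0 mol
mass = 399.0 × 32.00 = 12770 g

12800 g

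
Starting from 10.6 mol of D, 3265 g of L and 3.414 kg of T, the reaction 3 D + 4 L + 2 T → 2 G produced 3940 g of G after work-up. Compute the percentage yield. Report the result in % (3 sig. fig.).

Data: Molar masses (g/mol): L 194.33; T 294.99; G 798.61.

69.8 %

n(D) = 10.60 mol
n(L) = 3265 / 194.33 = 16.80 mol
n(T) = 3.414×1000 / 294.99 = 11.57 mol
n/ν for D = 10.60/3 = 3.533
n/ν for L = 16.80/4 = 4.200
n/ν for T = 11.57/2 = 5.785
Smallest n/ν is D → limiting reagent.
theoretical n(G) = (2/3) × 10.60 = 7.067 mol → 5644 g
% yield = 3940 / 5644 × 100 = 69.81 %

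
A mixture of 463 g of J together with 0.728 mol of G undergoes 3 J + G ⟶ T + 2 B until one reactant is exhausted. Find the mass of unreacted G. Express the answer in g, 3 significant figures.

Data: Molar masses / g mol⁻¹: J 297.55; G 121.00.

n(J) = 463.0 / 297.55 = 1.556 mol
n(G) = 0.7280 mol
n/ν → J: 0.5187, G: 0.7280; J is limiting.
G consumed = (1/3) × 1.556 = 0.5187 mol
G remaining = 0.7280 − 0.5187 = 0.2093 mol
mass = 0.2093 × 121.00 = 25.33 g

25.3 g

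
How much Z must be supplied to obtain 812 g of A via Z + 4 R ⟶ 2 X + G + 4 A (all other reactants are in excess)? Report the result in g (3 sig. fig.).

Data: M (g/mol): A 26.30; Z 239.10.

1850 g

n(A) = 812 / 26.30 = 30.87 mol
n(Z) = (1/4) × 30.87 = 7.718 mol
mass = 7.718 × 239.10 = 1845 g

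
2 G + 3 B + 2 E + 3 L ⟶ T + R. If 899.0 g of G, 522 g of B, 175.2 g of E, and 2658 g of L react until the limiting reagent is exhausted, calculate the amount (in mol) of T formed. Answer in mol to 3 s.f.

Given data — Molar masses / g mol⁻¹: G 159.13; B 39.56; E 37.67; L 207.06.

2.33 mol

n(G) = 899.0 / 159.13 = 5.649 mol
n(B) = 522.0 / 39.56 = 13.20 mol
n(E) = 175.2 / 37.67 = 4.651 mol
n(L) = 2658 / 207.06 = 12.84 mol
n/ν → G: 2.825, B: 4.400, E: 2.326, L: 4.280; E is limiting.
n(T) = (1/2) × 4.651 = 2.326 mol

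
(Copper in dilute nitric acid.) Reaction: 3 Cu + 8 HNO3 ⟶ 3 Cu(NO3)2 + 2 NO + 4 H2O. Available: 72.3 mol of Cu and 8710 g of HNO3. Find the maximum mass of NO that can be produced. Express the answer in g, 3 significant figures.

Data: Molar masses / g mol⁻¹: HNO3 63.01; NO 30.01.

1040 g

n(Cu) = 72.30 mol
n(HNO3) = 8710 / 63.01 = 138.2 mol
n/ν for Cu = 72.30/3 = 24.10
n/ν for HNO3 = 138.2/8 = 17.28
Smallest n/ν is HNO3 → limiting reagent.
n(NO) = (2/8) × 138.2 = 34.55 mol
mass = 34.55 × 30.01 = 1037 g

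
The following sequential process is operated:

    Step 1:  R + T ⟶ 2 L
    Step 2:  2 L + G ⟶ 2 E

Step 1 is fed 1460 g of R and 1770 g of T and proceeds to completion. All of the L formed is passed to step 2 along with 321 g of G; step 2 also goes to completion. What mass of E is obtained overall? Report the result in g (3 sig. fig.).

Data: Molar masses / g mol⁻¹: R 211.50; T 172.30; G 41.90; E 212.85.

2940 g

Step 1:
n(R) = 1460 / 211.50 = 6.903 mol
n(T) = 1770 / 172.30 = 10.27 mol
n/ν for R = 6.903/1 = 6.903
n/ν for T = 10.27/1 = 10.27
Smallest n/ν is R → limiting reagent.
n(L) produced = (2/1) × 6.903 = 13.81 mol
Step 2:
n(L) available = 13.81 mol
n(G) = 321.0 / 41.90 = 7.661 mol
n/ν for L = 13.81/2 = 6.905
n/ν for G = 7.661/1 = 7.661
Smallest n/ν is L → limiting reagent.
n(E) = (2/2) × 13.81 = 13.81 mol
mass = 13.81 × 212.85 = 2939 g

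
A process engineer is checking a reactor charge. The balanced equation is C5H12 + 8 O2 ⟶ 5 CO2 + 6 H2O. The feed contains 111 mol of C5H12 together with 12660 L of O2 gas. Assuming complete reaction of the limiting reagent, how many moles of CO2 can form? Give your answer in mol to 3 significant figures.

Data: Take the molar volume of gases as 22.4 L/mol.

353 mol

n(C5H12) = 111.0 mol
n(O2) = 12660 / 22.4 = 565.2 mol
n/ν for C5H12 = 111.0/1 = 111.0
n/ν for O2 = 565.2/8 = 70.65
Smallest n/ν is O2 → limiting reagent.
n(CO2) = (5/8) × 565.2 = 353.3 mol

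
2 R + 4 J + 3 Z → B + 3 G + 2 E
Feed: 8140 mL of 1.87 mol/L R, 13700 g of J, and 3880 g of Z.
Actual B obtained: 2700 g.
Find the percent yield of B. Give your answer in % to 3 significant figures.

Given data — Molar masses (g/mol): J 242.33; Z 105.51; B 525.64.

67.5 %

n(R) = 1.87 × 8140/1000 = 15.22 mol
n(J) = 13700 / 242.33 = 56.53 mol
n(Z) = 3880 / 105.51 = 36.77 mol
n/ν for R = 15.22/2 = 7.610
n/ν for J = 56.53/4 = 14.13
n/ν for Z = 36.77/3 = 12.26
Smallest n/ν is R → limiting reagent.
theoretical n(B) = (1/2) × 15.22 = 7.610 mol → 4000 g
% yield = 2700 / 4000 × 100 = 67.50 %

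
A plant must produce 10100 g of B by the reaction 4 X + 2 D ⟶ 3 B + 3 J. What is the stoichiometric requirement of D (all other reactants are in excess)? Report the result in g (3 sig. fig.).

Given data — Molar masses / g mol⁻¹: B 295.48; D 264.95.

6040 g

n(B) = 10100 / 295.48 = 34.18 mol
n(D) = (2/3) × 34.18 = 22.79 mol
mass = 22.79 × 264.95 = 6038 g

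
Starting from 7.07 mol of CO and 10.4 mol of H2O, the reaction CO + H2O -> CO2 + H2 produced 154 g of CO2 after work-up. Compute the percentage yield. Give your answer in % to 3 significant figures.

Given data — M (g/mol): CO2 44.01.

n(CO) = 7.070 mol
n(H2O) = 10.40 mol
n/ν → CO: 7.070, H2O: 10.40; CO is limiting.
theoretical n(CO2) = (1/1) × 7.070 = 7.070 mol → 311.2 g
% yield = 154 / 311.2 × 100 = 49.49 %

49.5 %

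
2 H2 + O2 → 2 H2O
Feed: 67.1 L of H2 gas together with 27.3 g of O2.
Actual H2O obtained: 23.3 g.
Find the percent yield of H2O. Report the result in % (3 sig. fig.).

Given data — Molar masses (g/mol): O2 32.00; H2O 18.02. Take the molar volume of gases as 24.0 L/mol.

75.8 %

n(H2) = 67.10 / 24.0 = 2.796 mol
n(O2) = 27.30 / 32.00 = 0.8531 mol
n/ν for H2 = 2.796/2 = 1.398
n/ν for O2 = 0.8531/1 = 0.8531
Smallest n/ν is O2 → limiting reagent.
theoretical n(H2O) = (2/1) × 0.8531 = 1.706 mol → 30.74 g
% yield = 23.3 / 30.74 × 100 = 75.80 %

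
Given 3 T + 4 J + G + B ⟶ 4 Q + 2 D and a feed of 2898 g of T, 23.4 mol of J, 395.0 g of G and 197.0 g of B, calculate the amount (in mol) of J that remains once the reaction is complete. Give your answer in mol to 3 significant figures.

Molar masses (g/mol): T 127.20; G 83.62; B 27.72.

n(T) = 2898 / 127.20 = 22.78 mol
n(J) = 23.40 mol
n(G) = 395.0 / 83.62 = 4.724 mol
n(B) = 197.0 / 27.72 = 7.107 mol
n/ν → T: 7.593, J: 5.850, G: 4.724, B: 7.107; G is limiting.
J consumed = (4/1) × 4.724 = 18.90 mol
J remaining = 23.40 − 18.90 = 4.500 mol

4.50 mol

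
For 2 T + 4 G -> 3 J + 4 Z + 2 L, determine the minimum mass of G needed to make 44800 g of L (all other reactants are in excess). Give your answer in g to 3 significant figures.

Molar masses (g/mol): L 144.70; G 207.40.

128000 g

n(L) = 44800 / 144.70 = 309.6 mol
n(G) = (4/2) × 309.6 = 619.2 mol
mass = 619.2 × 207.40 = 128400 g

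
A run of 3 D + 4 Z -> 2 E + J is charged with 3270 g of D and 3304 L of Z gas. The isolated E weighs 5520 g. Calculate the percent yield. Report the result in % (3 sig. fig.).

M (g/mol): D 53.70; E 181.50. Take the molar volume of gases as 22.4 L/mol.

n(D) = 3270 / 53.70 = 60.89 mol
n(Z) = 3304 / 22.4 = 147.5 mol
n/ν → D: 20.30, Z: 36.88; D is limiting.
theoretical n(E) = (2/3) × 60.89 = 40.59 mol → 7367 g
% yield = 5520 / 7367 × 100 = 74.93 %

74.9 %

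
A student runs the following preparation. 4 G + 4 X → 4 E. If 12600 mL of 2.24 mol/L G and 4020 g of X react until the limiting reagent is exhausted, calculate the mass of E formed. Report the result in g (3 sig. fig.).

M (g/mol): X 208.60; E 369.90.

n(G) = 2.24 × 12600/1000 = 28.22 mol
n(X) = 4020 / 208.60 = 19.27 mol
n/ν for G = 28.22/4 = 7.055
n/ν for X = 19.27/4 = 4.818
Smallest n/ν is X → limiting reagent.
n(E) = (4/4) × 19.27 = 19.27 mol
mass = 19.27 × 369.90 = 7128 g

7130 g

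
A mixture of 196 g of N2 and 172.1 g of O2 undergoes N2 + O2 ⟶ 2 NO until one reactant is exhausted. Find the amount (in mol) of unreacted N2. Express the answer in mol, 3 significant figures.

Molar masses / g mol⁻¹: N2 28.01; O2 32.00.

n(N2) = 196.0 / 28.01 = 6.998 mol
n(O2) = 172.1 / 32.00 = 5.378 mol
n/ν → N2: 6.998, O2: 5.378; O2 is limiting.
N2 consumed = (1/1) × 5.378 = 5.378 mol
N2 remaining = 6.998 − 5.378 = 1.620 mol

1.62 mol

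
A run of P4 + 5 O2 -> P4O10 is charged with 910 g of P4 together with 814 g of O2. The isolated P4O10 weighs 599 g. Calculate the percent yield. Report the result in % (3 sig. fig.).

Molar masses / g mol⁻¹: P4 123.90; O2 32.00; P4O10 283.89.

n(P4) = 910.0 / 123.90 = 7.345 mol
n(O2) = 814.0 / 32.00 = 25.44 mol
n/ν → P4: 7.345, O2: 5.088; O2 is limiting.
theoretical n(P4O10) = (1/5) × 25.44 = 5.088 mol → 1444 g
% yield = 599 / 1444 × 100 = 41.48 %

41.5 %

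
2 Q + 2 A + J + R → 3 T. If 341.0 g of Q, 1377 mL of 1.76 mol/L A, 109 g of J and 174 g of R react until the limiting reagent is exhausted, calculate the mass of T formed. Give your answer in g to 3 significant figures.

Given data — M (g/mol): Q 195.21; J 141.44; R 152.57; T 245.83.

568 g

n(Q) = 341.0 / 195.21 = 1.747 mol
n(A) = 1.76 × 1377/1000 = 2.424 mol
n(J) = 109.0 / 141.44 = 0.7706 mol
n(R) = 174.0 / 152.57 = 1.140 mol
n/ν for Q = 1.747/2 = 0.8735
n/ν for A = 2.424/2 = 1.212
n/ν for J = 0.7706/1 = 0.7706
n/ν for R = 1.140/1 = 1.140
Smallest n/ν is J → limiting reagent.
n(T) = (3/1) × 0.7706 = 2.312 mol
mass = 2.312 × 245.83 = 568.4 g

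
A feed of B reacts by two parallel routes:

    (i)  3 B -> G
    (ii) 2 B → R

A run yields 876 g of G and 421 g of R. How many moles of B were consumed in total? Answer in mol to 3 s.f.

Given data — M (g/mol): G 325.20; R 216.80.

12.0 mol

n(G) = 876 / 325.20 = 2.694 mol
n(R) = 421 / 216.80 = 1.942 mol
n(B) via (i) = (3/1)×2.694 = 8.082 mol
n(B) via (ii) = (2/1)×1.942 = 3.884 mol
total n(B) = 8.082 + 3.884 = 11.97 mol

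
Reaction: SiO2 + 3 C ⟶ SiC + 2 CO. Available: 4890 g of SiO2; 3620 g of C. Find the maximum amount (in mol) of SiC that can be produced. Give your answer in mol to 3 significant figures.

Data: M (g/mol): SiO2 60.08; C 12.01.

n(SiO2) = 4890 / 60.08 = 81.39 mol
n(C) = 3620 / 12.01 = 301.4 mol
n/ν for SiO2 = 81.39/1 = 81.39
n/ν for C = 301.4/3 = 100.5
Smallest n/ν is SiO2 → limiting reagent.
n(SiC) = (1/1) × 81.39 = 81.39 mol

81.4 mol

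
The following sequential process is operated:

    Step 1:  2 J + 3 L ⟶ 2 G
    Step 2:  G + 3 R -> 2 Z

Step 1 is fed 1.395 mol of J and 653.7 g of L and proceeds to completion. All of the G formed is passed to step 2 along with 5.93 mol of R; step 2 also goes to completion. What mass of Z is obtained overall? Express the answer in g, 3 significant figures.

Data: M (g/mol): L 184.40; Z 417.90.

1170 g

Step 1:
n(J) = 1.395 mol
n(L) = 653.7 / 184.40 = 3.545 mol
n/ν for J = 1.395/2 = 0.6975
n/ν for L = 3.545/3 = 1.182
Smallest n/ν is J → limiting reagent.
n(G) produced = (2/2) × 1.395 = 1.395 mol
Step 2:
n(G) available = 1.395 mol
n(R) = 5.930 mol
n/ν for G = 1.395/1 = 1.395
n/ν for R = 5.930/3 = 1.977
Smallest n/ν is G → limiting reagent.
n(Z) = (2/1) × 1.395 = 2.790 mol
mass = 2.790 × 417.90 = 1166 g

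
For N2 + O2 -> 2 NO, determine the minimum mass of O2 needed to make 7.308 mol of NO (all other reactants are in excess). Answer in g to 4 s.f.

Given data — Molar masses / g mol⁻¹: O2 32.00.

n(NO) = 7.308 mol
n(O2) = (1/2) × 7.308 = 3.654 mol
mass = 3.654 × 32.00 = 116.9 g

116.9 g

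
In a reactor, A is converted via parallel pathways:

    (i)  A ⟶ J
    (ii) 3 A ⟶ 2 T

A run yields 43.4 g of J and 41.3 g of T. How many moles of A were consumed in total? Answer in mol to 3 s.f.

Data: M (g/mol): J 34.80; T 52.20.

n(J) = 43.4 / 34.80 = 1.247 mol
n(T) = 41.3 / 52.20 = 0.7912 mol
n(A) via (i) = (1/1)×1.247 = 1.247 mol
n(A) via (ii) = (3/2)×0.7912 = 1.187 mol
total n(A) = 1.247 + 1.187 = 2.434 mol

2.43 mol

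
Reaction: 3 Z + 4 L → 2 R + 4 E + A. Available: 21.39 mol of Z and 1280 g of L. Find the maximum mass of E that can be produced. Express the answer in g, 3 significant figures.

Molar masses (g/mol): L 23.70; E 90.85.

n(Z) = 21.39 mol
n(L) = 1280 / 23.70 = 54.01 mol
n/ν for Z = 21.39/3 = 7.130
n/ν for L = 54.01/4 = 13.50
Smallest n/ν is Z → limiting reagent.
n(E) = (4/3) × 21.39 = 28.52 mol
mass = 28.52 × 90.85 = 2591 g

2590 g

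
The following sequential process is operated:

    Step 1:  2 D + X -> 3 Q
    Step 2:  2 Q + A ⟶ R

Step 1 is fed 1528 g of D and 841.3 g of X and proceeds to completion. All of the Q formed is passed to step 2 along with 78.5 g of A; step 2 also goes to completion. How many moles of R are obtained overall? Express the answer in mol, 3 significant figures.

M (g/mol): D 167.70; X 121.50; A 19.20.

4.09 mol

Step 1:
n(D) = 1528 / 167.70 = 9.112 mol
n(X) = 841.3 / 121.50 = 6.924 mol
n/ν → D: 4.556, X: 6.924; D is limiting.
n(Q) produced = (3/2) × 9.112 = 13.67 mol
Step 2:
n(Q) available = 13.67 mol
n(A) = 78.50 / 19.20 = 4.089 mol
n/ν → Q: 6.835, A: 4.089; A is limiting.
n(R) = (1/1) × 4.089 = 4.089 mol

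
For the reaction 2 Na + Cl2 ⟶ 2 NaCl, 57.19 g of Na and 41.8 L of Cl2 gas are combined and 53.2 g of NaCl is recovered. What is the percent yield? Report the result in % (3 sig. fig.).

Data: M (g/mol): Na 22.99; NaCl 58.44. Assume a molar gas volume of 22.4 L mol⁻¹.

n(Na) = 57.19 / 22.99 = 2.488 mol
n(Cl2) = 41.80 / 22.4 = 1.866 mol
n/ν → Na: 1.244, Cl2: 1.866; Na is limiting.
theoretical n(NaCl) = (2/2) × 2.488 = 2.488 mol → 145.4 g
% yield = 53.2 / 145.4 × 100 = 36.59 %

36.6 %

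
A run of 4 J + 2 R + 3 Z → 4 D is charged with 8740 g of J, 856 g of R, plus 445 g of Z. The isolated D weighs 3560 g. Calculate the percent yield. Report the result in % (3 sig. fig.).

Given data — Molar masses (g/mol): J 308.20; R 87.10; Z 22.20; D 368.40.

49.2 %

n(J) = 8740 / 308.20 = 28.36 mol
n(R) = 856.0 / 87.10 = 9.828 mol
n(Z) = 445.0 / 22.20 = 20.05 mol
n/ν for J = 28.36/4 = 7.090
n/ν for R = 9.828/2 = 4.914
n/ν for Z = 20.05/3 = 6.683
Smallest n/ν is R → limiting reagent.
theoretical n(D) = (4/2) × 9.828 = 19.66 mol → 7243 g
% yield = 3560 / 7243 × 100 = 49.15 %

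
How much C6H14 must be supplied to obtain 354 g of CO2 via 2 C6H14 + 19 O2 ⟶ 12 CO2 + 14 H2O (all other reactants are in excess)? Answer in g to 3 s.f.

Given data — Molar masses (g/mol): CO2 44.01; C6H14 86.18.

116 g

n(CO2) = 354 / 44.01 = 8.044 mol
n(C6H14) = (2/12) × 8.044 = 1.341 mol
mass = 1.341 × 86.18 = 115.6 g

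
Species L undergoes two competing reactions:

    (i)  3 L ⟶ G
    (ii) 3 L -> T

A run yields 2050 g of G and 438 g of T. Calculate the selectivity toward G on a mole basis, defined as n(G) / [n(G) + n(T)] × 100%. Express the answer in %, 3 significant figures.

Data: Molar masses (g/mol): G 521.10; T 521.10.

n(G) = 2050 / 521.10 = 3.934 mol
n(T) = 438 / 521.10 = 0.8405 mol
selectivity = 3.934/(3.934+0.8405) × 100 = 82.40 %

82.4 %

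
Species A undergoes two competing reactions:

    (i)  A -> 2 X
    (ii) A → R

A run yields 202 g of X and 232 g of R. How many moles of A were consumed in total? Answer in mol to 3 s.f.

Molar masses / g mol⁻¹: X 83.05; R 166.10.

n(X) = 202 / 83.05 = 2.432 mol
n(R) = 232 / 166.10 = 1.397 mol
n(A) via (i) = (1/2)×2.432 = 1.216 mol
n(A) via (ii) = (1/1)×1.397 = 1.397 mol
total n(A) = 1.216 + 1.397 = 2.613 mol

2.61 mol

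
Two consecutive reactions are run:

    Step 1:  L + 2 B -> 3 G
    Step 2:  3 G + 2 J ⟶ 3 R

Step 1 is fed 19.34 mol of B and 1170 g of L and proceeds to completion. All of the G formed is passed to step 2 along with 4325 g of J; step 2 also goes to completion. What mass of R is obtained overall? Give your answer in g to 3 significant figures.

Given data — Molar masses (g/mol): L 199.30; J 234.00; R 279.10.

Step 1:
n(B) = 19.34 mol
n(L) = 1170 / 199.30 = 5.871 mol
n/ν → B: 9.670, L: 5.871; L is limiting.
n(G) produced = (3/1) × 5.871 = 17.61 mol
Step 2:
n(G) available = 17.61 mol
n(J) = 4325 / 234.00 = 18.48 mol
n/ν → G: 5.870, J: 9.240; G is limiting.
n(R) = (3/3) × 17.61 = 17.61 mol
mass = 17.61 × 279.10 = 4915 g

4920 g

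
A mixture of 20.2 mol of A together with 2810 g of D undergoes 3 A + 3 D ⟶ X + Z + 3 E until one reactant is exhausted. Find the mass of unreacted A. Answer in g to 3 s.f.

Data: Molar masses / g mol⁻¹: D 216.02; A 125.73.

904 g

n(A) = 20.20 mol
n(D) = 2810 / 216.02 = 13.01 mol
n/ν → A: 6.733, D: 4.337; D is limiting.
A consumed = (3/3) × 13.01 = 13.01 mol
A remaining = 20.20 − 13.01 = 7.190 mol
mass = 7.190 × 125.73 = 904.0 g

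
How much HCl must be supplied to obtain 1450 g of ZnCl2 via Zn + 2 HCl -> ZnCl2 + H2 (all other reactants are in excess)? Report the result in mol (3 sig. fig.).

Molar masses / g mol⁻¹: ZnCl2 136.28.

21.3 mol

n(ZnCl2) = 1450 / 136.28 = 10.64 mol
n(HCl) = (2/1) × 10.64 = 21.28 mol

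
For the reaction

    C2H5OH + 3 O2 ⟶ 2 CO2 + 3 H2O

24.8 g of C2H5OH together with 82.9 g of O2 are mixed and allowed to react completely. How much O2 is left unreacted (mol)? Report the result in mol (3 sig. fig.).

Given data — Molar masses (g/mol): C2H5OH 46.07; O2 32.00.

n(C2H5OH) = 24.80 / 46.07 = 0.5383 mol
n(O2) = 82.90 / 32.00 = 2.591 mol
n/ν for C2H5OH = 0.5383/1 = 0.5383
n/ν for O2 = 2.591/3 = 0.8637
Smallest n/ν is C2H5OH → limiting reagent.
O2 consumed = (3/1) × 0.5383 = 1.615 mol
O2 remaining = 2.591 − 1.615 = 0.9760 mol

0.976 mol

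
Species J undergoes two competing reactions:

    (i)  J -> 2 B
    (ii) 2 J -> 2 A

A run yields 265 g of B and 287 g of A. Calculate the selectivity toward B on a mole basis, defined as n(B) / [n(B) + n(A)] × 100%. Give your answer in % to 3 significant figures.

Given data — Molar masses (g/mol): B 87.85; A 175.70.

64.9 %

n(B) = 265 / 87.85 = 3.017 mol
n(A) = 287 / 175.70 = 1.633 mol
selectivity = 3.017/(3.017+1.633) × 100 = 64.88 %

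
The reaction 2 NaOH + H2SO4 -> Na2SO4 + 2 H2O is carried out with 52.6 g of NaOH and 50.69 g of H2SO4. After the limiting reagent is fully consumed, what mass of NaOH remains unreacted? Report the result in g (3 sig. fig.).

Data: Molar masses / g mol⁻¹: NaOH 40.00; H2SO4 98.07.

11.2 g

n(NaOH) = 52.60 / 40.00 = 1.315 mol
n(H2SO4) = 50.69 / 98.07 = 0.5169 mol
n/ν → NaOH: 0.6575, H2SO4: 0.5169; H2SO4 is limiting.
NaOH consumed = (2/1) × 0.5169 = 1.034 mol
NaOH remaining = 1.315 − 1.034 = 0.2810 mol
mass = 0.2810 × 40.00 = 11.24 g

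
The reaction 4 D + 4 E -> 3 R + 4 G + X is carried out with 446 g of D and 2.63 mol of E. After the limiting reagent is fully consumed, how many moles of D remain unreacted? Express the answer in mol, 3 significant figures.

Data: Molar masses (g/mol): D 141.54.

n(D) = 446.0 / 141.54 = 3.151 mol
n(E) = 2.630 mol
n/ν for D = 3.151/4 = 0.7878
n/ν for E = 2.630/4 = 0.6575
Smallest n/ν is E → limiting reagent.
D consumed = (4/4) × 2.630 = 2.630 mol
D remaining = 3.151 − 2.630 = 0.5210 mol

0.521 mol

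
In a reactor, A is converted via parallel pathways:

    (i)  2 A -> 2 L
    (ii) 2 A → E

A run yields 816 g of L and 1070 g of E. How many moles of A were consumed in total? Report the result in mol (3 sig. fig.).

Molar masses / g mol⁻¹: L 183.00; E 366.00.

10.3 mol

n(L) = 816 / 183.00 = 4.459 mol
n(E) = 1070 / 366.00 = 2.923 mol
n(A) via (i) = (2/2)×4.459 = 4.459 mol
n(A) via (ii) = (2/1)×2.923 = 5.846 mol
total n(A) = 4.459 + 5.846 = 10.31 mol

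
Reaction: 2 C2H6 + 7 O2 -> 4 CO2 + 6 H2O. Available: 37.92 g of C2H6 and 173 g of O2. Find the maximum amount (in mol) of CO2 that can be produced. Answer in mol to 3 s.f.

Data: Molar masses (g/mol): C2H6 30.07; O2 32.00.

2.52 mol

n(C2H6) = 37.92 / 30.07 = 1.261 mol
n(O2) = 173.0 / 32.00 = 5.406 mol
n/ν for C2H6 = 1.261/2 = 0.6305
n/ν for O2 = 5.406/7 = 0.7723
Smallest n/ν is C2H6 → limiting reagent.
n(CO2) = (4/2) × 1.261 = 2.522 mol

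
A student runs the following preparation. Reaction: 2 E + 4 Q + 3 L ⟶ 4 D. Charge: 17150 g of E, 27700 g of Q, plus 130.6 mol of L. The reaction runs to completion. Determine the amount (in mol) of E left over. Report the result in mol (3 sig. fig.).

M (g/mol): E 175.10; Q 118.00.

n(E) = 17150 / 175.10 = 97.94 mol
n(Q) = 27700 / 118.00 = 234.7 mol
n(L) = 130.6 mol
n/ν → E: 48.97, Q: 58.68, L: 43.53; L is limiting.
E consumed = (2/3) × 130.6 = 87.07 mol
E remaining = 97.94 − 87.07 = 10.87 mol

10.9 mol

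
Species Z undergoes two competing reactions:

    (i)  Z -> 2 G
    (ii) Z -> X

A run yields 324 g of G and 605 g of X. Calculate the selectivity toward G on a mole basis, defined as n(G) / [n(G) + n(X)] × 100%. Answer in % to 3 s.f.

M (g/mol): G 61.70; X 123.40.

51.7 %

n(G) = 324 / 61.70 = 5.251 mol
n(X) = 605 / 123.40 = 4.903 mol
selectivity = 5.251/(5.251+4.903) × 100 = 51.71 %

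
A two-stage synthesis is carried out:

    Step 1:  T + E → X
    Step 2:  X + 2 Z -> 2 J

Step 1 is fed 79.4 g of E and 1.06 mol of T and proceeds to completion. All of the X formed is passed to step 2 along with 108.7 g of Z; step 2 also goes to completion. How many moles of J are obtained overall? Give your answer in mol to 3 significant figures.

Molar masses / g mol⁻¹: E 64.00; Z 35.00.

Step 1:
n(E) = 79.40 / 64.00 = 1.241 mol
n(T) = 1.060 mol
n/ν → E: 1.241, T: 1.060; T is limiting.
n(X) produced = (1/1) × 1.060 = 1.060 mol
Step 2:
n(X) available = 1.060 mol
n(Z) = 108.7 / 35.00 = 3.106 mol
n/ν → X: 1.060, Z: 1.553; X is limiting.
n(J) = (2/1) × 1.060 = 2.120 mol

2.12 mol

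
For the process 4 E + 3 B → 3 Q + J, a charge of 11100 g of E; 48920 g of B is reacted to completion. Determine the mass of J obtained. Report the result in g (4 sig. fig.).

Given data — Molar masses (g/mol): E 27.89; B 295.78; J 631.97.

n(E) = 11100 / 27.89 = 398.0 mol
n(B) = 48920 / 295.78 = 165.4 mol
n/ν for E = 398.0/4 = 99.50
n/ν for B = 165.4/3 = 55.13
Smallest n/ν is B → limiting reagent.
n(J) = (1/3) × 165.4 = 55.13 mol
mass = 55.13 × 631.97 = 34840 g

34840 g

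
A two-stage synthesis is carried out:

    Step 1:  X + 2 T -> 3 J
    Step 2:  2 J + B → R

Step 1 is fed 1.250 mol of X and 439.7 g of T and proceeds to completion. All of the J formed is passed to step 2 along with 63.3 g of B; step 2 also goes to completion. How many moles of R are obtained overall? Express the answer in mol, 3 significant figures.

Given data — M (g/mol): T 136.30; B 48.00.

1.32 mol

Step 1:
n(X) = 1.250 mol
n(T) = 439.7 / 136.30 = 3.226 mol
n/ν for X = 1.250/1 = 1.250
n/ν for T = 3.226/2 = 1.613
Smallest n/ν is X → limiting reagent.
n(J) produced = (3/1) × 1.250 = 3.750 mol
Step 2:
n(J) available = 3.750 mol
n(B) = 63.30 / 48.00 = 1.319 mol
n/ν for J = 3.750/2 = 1.875
n/ν for B = 1.319/1 = 1.319
Smallest n/ν is B → limiting reagent.
n(R) = (1/1) × 1.319 = 1.319 mol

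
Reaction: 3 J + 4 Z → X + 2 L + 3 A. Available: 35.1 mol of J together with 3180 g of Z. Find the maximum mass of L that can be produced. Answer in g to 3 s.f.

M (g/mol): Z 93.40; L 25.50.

n(J) = 35.10 mol
n(Z) = 3180 / 93.40 = 34.05 mol
n/ν for J = 35.10/3 = 11.70
n/ν for Z = 34.05/4 = 8.513
Smallest n/ν is Z → limiting reagent.
n(L) = (2/4) × 34.05 = 17.03 mol
mass = 17.03 × 25.50 = 434.3 g

434 g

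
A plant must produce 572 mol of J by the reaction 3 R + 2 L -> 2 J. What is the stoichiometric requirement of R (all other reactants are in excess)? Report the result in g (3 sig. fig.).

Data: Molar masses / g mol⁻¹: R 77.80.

n(J) = 572.0 mol
n(R) = (3/2) × 572.0 = 858.0 mol
mass = 858.0 × 77.80 = 66750 g

66800 g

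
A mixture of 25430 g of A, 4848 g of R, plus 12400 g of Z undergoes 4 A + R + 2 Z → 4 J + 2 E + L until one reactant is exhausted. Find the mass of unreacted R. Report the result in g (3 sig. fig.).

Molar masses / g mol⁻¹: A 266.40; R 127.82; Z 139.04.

n(A) = 25430 / 266.40 = 95.46 mol
n(R) = 4848 / 127.82 = 37.93 mol
n(Z) = 12400 / 139.04 = 89.18 mol
n/ν for A = 95.46/4 = 23.87
n/ν for R = 37.93/1 = 37.93
n/ν for Z = 89.18/2 = 44.59
Smallest n/ν is A → limiting reagent.
R consumed = (1/4) × 95.46 = 23.87 mol
R remaining = 37.93 − 23.87 = 14.06 mol
mass = 14.06 × 127.82 = 1797 g

1800 g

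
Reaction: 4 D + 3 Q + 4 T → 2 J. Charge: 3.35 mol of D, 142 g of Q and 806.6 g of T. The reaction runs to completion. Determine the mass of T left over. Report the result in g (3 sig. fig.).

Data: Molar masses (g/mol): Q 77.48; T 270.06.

147 g

n(D) = 3.350 mol
n(Q) = 142.0 / 77.48 = 1.833 mol
n(T) = 806.6 / 270.06 = 2.987 mol
n/ν → D: 0.8375, Q: 0.6110, T: 0.7468; Q is limiting.
T consumed = (4/3) × 1.833 = 2.444 mol
T remaining = 2.987 − 2.444 = 0.5430 mol
mass = 0.5430 × 270.06 = 146.6 g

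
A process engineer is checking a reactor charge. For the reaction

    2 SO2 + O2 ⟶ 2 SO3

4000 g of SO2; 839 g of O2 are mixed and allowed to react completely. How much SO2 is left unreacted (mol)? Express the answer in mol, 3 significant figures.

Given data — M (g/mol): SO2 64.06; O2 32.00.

10.0 mol

n(SO2) = 4000 / 64.06 = 62.44 mol
n(O2) = 839.0 / 32.00 = 26.22 mol
n/ν for SO2 = 62.44/2 = 31.22
n/ν for O2 = 26.22/1 = 26.22
Smallest n/ν is O2 → limiting reagent.
SO2 consumed = (2/1) × 26.22 = 52.44 mol
SO2 remaining = 62.44 − 52.44 = 10.00 mol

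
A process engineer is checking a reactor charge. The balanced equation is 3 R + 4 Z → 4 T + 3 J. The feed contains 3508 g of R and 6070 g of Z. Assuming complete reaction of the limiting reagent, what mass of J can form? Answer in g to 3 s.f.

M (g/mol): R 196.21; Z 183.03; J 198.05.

n(R) = 3508 / 196.21 = 17.88 mol
n(Z) = 6070 / 183.03 = 33.16 mol
n/ν → R: 5.960, Z: 8.290; R is limiting.
n(J) = (3/3) × 17.88 = 17.88 mol
mass = 17.88 × 198.05 = 3541 g

3540 g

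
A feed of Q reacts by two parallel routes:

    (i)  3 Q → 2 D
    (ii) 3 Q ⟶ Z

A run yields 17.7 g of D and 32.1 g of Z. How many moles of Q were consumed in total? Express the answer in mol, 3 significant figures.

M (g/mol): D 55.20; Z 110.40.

1.35 mol

n(D) = 17.7 / 55.20 = 0.3207 mol
n(Z) = 32.1 / 110.40 = 0.2908 mol
n(Q) via (i) = (3/2)×0.3207 = 0.4811 mol
n(Q) via (ii) = (3/1)×0.2908 = 0.8724 mol
total n(Q) = 0.4811 + 0.8724 = 1.354 mol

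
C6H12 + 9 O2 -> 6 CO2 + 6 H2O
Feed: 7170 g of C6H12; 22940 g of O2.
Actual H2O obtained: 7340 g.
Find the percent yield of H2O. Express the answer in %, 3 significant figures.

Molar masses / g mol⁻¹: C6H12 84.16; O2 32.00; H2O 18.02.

n(C6H12) = 7170 / 84.16 = 85.19 mol
n(O2) = 22940 / 32.00 = 716.9 mol
n/ν → C6H12: 85.19, O2: 79.66; O2 is limiting.
theoretical n(H2O) = (6/9) × 716.9 = 477.9 mol → 8612 g
% yield = 7340 / 8612 × 100 = 85.23 %

85.2 %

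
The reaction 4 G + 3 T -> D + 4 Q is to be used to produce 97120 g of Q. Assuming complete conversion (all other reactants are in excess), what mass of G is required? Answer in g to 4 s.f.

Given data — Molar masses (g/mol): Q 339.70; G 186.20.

n(Q) = 97120 / 339.70 = 285.9 mol
n(G) = (4/4) × 285.9 = 285.9 mol
mass = 285.9 × 186.20 = 53230 g

53230 g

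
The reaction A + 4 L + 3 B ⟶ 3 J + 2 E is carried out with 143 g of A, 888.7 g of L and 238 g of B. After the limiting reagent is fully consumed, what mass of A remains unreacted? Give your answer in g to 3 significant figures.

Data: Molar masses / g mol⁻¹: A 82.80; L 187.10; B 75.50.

n(A) = 143.0 / 82.80 = 1.727 mol
n(L) = 888.7 / 187.10 = 4.750 mol
n(B) = 238.0 / 75.50 = 3.152 mol
n/ν for A = 1.727/1 = 1.727
n/ν for L = 4.750/4 = 1.188
n/ν for B = 3.152/3 = 1.051
Smallest n/ν is B → limiting reagent.
A consumed = (1/3) × 3.152 = 1.051 mol
A remaining = 1.727 − 1.051 = 0.6760 mol
mass = 0.6760 × 82.80 = 55.97 g

56.0 g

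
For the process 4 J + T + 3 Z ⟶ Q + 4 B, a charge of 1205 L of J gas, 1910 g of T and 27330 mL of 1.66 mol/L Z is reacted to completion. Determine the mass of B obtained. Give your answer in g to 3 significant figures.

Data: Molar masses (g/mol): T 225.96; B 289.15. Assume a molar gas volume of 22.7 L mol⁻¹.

9780 g

n(J) = 1205 / 22.7 = 53.08 mol
n(T) = 1910 / 225.96 = 8.453 mol
n(Z) = 1.66 × 27330/1000 = 45.37 mol
n/ν for J = 53.08/4 = 13.27
n/ν for T = 8.453/1 = 8.453
n/ν for Z = 45.37/3 = 15.12
Smallest n/ν is T → limiting reagent.
n(B) = (4/1) × 8.453 = 33.81 mol
mass = 33.81 × 289.15 = 9776 g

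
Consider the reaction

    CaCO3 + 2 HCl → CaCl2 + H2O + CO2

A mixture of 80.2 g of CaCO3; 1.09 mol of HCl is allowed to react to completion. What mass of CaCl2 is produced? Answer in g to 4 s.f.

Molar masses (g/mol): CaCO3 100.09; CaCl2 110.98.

n(CaCO3) = 80.20 / 100.09 = 0.8013 mol
n(HCl) = 1.090 mol
n/ν for CaCO3 = 0.8013/1 = 0.8013
n/ν for HCl = 1.090/2 = 0.5450
Smallest n/ν is HCl → limiting reagent.
n(CaCl2) = (1/2) × 1.090 = 0.5450 mol
mass = 0.5450 × 110.98 = 60.48 g

60.48 g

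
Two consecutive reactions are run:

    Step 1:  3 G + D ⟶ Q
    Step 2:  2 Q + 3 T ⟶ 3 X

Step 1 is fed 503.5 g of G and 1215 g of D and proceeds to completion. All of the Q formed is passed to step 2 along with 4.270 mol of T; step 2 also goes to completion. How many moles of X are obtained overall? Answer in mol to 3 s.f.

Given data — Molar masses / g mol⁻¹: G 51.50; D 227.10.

4.27 mol

Step 1:
n(G) = 503.5 / 51.50 = 9.777 mol
n(D) = 1215 / 227.10 = 5.350 mol
n/ν for G = 9.777/3 = 3.259
n/ν for D = 5.350/1 = 5.350
Smallest n/ν is G → limiting reagent.
n(Q) produced = (1/3) × 9.777 = 3.259 mol
Step 2:
n(Q) available = 3.259 mol
n(T) = 4.270 mol
n/ν for Q = 3.259/2 = 1.630
n/ν for T = 4.270/3 = 1.423
Smallest n/ν is T → limiting reagent.
n(X) = (3/3) × 4.270 = 4.270 mol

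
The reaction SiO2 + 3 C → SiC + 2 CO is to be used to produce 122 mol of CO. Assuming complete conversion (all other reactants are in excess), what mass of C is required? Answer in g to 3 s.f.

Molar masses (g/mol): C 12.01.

n(CO) = 122.0 mol
n(C) = (3/2) × 122.0 = 183.0 mol
mass = 183.0 × 12.01 = 2198 g

2200 g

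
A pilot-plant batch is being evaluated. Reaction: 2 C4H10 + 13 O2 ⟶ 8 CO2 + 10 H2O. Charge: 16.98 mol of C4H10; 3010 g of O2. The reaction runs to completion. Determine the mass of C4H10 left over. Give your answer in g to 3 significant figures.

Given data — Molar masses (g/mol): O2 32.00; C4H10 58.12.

146 g

n(C4H10) = 16.98 mol
n(O2) = 3010 / 32.00 = 94.06 mol
n/ν for C4H10 = 16.98/2 = 8.490
n/ν for O2 = 94.06/13 = 7.235
Smallest n/ν is O2 → limiting reagent.
C4H10 consumed = (2/13) × 94.06 = 14.47 mol
C4H10 remaining = 16.98 − 14.47 = 2.510 mol
mass = 2.510 × 58.12 = 145.9 g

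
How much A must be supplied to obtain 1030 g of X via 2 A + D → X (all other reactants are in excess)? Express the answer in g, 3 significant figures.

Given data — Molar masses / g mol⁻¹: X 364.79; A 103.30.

583 g

n(X) = 1030 / 364.79 = 2.824 mol
n(A) = (2/1) × 2.824 = 5.648 mol
mass = 5.648 × 103.30 = 583.4 g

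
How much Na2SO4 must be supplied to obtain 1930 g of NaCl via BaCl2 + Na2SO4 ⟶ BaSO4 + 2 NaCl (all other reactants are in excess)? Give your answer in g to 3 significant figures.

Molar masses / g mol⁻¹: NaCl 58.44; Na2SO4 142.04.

2350 g

n(NaCl) = 1930 / 58.44 = 33.03 mol
n(Na2SO4) = (1/2) × 33.03 = 16.52 mol
mass = 16.52 × 142.04 = 2347 g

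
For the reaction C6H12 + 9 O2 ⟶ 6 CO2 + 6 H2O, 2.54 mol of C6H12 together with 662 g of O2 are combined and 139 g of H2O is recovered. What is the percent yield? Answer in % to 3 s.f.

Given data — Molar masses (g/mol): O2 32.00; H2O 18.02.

55.9 %

n(C6H12) = 2.540 mol
n(O2) = 662.0 / 32.00 = 20.69 mol
n/ν for C6H12 = 2.540/1 = 2.540
n/ν for O2 = 20.69/9 = 2.299
Smallest n/ν is O2 → limiting reagent.
theoretical n(H2O) = (6/9) × 20.69 = 13.79 mol → 248.5 g
% yield = 139 / 248.5 × 100 = 55.94 %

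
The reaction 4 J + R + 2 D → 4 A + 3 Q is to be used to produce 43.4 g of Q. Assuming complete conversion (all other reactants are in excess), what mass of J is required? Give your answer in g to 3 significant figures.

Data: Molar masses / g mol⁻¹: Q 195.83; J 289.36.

n(Q) = 43.4 / 195.83 = 0.2216 mol
n(J) = (4/3) × 0.2216 = 0.2955 mol
mass = 0.2955 × 289.36 = 85.51 g

85.5 g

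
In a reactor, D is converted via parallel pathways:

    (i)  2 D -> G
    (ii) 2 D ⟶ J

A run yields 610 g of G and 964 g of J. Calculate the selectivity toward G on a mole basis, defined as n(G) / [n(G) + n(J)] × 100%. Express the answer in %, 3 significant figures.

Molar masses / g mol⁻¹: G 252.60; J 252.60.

38.8 %

n(G) = 610 / 252.60 = 2.415 mol
n(J) = 964 / 252.60 = 3.816 mol
selectivity = 2.415/(2.415+3.816) × 100 = 38.76 %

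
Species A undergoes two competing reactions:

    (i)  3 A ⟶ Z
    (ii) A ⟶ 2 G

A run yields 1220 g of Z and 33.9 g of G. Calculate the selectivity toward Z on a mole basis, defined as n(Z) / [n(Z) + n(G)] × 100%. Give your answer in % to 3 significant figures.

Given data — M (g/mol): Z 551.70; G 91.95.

85.7 %

n(Z) = 1220 / 551.70 = 2.211 mol
n(G) = 33.9 / 91.95 = 0.3687 mol
selectivity = 2.211/(2.211+0.3687) × 100 = 85.71 %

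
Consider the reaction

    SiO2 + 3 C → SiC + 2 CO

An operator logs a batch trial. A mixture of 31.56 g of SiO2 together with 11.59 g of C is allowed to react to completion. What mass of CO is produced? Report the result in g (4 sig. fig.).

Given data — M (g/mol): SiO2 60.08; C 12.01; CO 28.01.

18.02 g

n(SiO2) = 31.56 / 60.08 = 0.5253 mol
n(C) = 11.59 / 12.01 = 0.9650 mol
n/ν for SiO2 = 0.5253/1 = 0.5253
n/ν for C = 0.9650/3 = 0.3217
Smallest n/ν is C → limiting reagent.
n(CO) = (2/3) × 0.9650 = 0.6433 mol
mass = 0.6433 × 28.01 = 18.02 g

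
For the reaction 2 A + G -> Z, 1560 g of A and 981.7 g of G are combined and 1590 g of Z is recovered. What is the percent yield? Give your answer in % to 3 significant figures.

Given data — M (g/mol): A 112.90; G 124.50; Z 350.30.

65.7 %

n(A) = 1560 / 112.90 = 13.82 mol
n(G) = 981.7 / 124.50 = 7.885 mol
n/ν → A: 6.910, G: 7.885; A is limiting.
theoretical n(Z) = (1/2) × 13.82 = 6.910 mol → 2421 g
% yield = 1590 / 2421 × 100 = 65.68 %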